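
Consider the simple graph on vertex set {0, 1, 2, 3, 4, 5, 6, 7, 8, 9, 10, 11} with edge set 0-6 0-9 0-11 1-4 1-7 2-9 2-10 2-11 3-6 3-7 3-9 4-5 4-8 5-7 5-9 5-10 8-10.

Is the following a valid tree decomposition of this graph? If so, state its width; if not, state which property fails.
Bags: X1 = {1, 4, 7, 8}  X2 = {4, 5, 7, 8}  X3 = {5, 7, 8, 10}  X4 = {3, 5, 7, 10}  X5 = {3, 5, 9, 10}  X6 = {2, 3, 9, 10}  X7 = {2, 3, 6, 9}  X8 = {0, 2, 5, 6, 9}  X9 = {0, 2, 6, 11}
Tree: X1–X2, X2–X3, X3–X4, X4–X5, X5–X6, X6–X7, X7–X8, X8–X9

A tree decomposition must satisfy three properties: every vertex lies in some bag; for every edge, both endpoints lie together in some bag; and for every vertex, the bags containing it form a connected subtree. Here bags containing vertex 5 are not connected in the tree, so the decomposition is invalid.

No — bags containing vertex 5 are not connected in the tree.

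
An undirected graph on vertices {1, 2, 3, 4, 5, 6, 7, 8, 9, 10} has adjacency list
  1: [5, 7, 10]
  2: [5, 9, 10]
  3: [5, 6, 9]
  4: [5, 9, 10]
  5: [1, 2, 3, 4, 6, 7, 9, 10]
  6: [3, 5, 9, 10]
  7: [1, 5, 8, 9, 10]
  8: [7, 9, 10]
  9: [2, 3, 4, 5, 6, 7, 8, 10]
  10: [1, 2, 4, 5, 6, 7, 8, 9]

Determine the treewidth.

A width-3 tree decomposition is:
Bags: B1 = {2, 5, 9, 10}  B2 = {5, 7, 9, 10}  B3 = {1, 5, 7, 10}  B4 = {4, 5, 9, 10}  B5 = {7, 8, 9, 10}  B6 = {5, 6, 9, 10}  B7 = {3, 5, 6, 9}
Tree: B1–B2, B2–B3, B2–B4, B2–B5, B4–B6, B6–B7
Every bag has size at most 4, so the width is 4 − 1 = 3 and tw(G) ≤ 3. For the lower bound, the 4 vertices {7, 8, 9, 10} are pairwise adjacent, and any tree decomposition puts a clique entirely inside one bag — forcing width ≥ 3. Hence tw(G) = 3 exactly.

3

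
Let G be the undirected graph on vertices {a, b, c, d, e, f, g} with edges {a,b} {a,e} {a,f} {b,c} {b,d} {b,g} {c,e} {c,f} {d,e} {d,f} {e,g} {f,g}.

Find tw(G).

A width-3 tree decomposition is:
Bags: B1 = {a, b, e, f}  B2 = {b, d, e, f}  B3 = {b, c, e, f}  B4 = {b, e, f, g}
Tree: B1–B2, B2–B3, B3–B4
Each bag holds 4 vertices, so the decomposition has width 3, which upper-bounds the treewidth. For the lower bound: the 4 vertex sets {a,e}, {d,f}, {b}, {c} are disjoint, each induces a connected subgraph, and every pair is joined by at least one edge of G. Contracting each set to a single vertex therefore yields K_{4} as a minor, and since treewidth is minor-monotone, tw(G) ≥ tw(K_{4}) = 3. Therefore the treewidth is 3.

3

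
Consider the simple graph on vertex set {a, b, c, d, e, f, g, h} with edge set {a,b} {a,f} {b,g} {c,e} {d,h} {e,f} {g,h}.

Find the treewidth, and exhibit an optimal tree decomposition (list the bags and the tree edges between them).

Treewidth 1.
Bags: B1 = {d, h}  B2 = {g, h}  B3 = {b, g}  B4 = {a, b}  B5 = {a, f}  B6 = {e, f}  B7 = {c, e}
Tree: B1–B2, B2–B3, B3–B4, B4–B5, B5–B6, B6–B7

The largest bag has 2 vertices, giving width 1; this decomposition certifies tw(G) ≤ 1. Any graph with an edge has treewidth ≥ 1, and G has the edge d–h. Combining the bounds, tw(G) = 1.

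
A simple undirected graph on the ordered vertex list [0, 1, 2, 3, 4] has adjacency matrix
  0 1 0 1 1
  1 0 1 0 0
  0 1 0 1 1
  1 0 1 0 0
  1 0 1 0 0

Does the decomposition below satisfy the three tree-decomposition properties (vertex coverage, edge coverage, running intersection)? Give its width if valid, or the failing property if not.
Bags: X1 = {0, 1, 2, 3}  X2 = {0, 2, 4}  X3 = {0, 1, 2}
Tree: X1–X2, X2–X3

A tree decomposition must satisfy three properties: every vertex lies in some bag; for every edge, both endpoints lie together in some bag; and for every vertex, the bags containing it form a connected subtree. Here bags containing vertex 1 are not connected in the tree, so the decomposition is invalid.

No — bags containing vertex 1 are not connected in the tree.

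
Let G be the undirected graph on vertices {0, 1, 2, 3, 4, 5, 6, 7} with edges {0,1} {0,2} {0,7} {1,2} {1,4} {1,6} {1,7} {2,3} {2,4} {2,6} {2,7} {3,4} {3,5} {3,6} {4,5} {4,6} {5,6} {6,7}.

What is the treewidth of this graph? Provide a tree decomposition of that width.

Each bag holds 4 vertices, so the decomposition has width 3, which upper-bounds the treewidth. For the lower bound, the 4 vertices {0, 1, 2, 7} are pairwise adjacent, and any tree decomposition puts a clique entirely inside one bag — forcing width ≥ 3. Therefore the treewidth is 3.

Treewidth 3.
Bags: B1 = {1, 2, 6, 7}  B2 = {0, 1, 2, 7}  B3 = {1, 2, 4, 6}  B4 = {2, 3, 4, 6}  B5 = {3, 4, 5, 6}
Tree: B1–B2, B1–B3, B3–B4, B4–B5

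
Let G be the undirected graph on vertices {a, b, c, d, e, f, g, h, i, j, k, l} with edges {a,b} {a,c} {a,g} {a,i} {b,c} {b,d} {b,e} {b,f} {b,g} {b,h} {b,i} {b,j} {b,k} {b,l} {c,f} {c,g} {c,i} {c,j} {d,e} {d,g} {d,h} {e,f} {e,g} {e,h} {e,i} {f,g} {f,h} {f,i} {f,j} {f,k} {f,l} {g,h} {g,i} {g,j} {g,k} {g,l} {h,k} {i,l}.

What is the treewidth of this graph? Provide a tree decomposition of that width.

Treewidth 4.
One optimal decomposition is:
Bags: B1 = {b, e, f, g, i}  B2 = {b, f, g, i, l}  B3 = {b, e, f, g, h}  B4 = {b, c, f, g, i}  B5 = {b, d, e, g, h}  B6 = {b, c, f, g, j}  B7 = {b, f, g, h, k}  B8 = {a, b, c, g, i}
Tree: B1–B2, B1–B3, B1–B4, B3–B5, B4–B6, B3–B7, B4–B8

Each bag holds 5 vertices, so the decomposition has width 4, which upper-bounds the treewidth. Conversely, {b, d, e, g, h} is a clique of size 5, and the vertices of any clique must share a bag in every tree decomposition; so some bag has ≥ 5 vertices and tw(G) ≥ 4. Hence tw(G) = 4 exactly.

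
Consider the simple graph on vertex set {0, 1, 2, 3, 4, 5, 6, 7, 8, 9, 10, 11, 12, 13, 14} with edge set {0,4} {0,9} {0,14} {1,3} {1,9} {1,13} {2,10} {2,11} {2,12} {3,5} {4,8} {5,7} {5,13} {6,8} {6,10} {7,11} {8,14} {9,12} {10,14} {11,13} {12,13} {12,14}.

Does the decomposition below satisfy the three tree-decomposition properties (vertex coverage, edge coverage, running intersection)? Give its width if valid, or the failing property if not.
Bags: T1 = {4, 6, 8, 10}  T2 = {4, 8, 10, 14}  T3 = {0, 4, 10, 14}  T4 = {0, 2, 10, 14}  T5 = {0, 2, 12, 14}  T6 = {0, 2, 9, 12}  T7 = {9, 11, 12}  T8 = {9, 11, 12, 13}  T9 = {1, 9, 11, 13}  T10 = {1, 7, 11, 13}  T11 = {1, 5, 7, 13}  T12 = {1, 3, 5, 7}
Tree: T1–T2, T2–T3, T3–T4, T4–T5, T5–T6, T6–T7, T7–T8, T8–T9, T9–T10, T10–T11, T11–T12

No — edge (2,11) lies in no bag.

A tree decomposition must satisfy three properties: every vertex lies in some bag; for every edge, both endpoints lie together in some bag; and for every vertex, the bags containing it form a connected subtree. Here edge (2,11) lies in no bag, so the decomposition is invalid.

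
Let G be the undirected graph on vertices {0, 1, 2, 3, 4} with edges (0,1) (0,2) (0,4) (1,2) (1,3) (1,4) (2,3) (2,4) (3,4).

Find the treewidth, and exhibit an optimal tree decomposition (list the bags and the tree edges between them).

Every bag has size at most 4, so the width is 4 − 1 = 3 and tw(G) ≤ 3. For the lower bound, the 4 vertices {0, 1, 2, 4} are pairwise adjacent, and any tree decomposition puts a clique entirely inside one bag — forcing width ≥ 3. The upper and lower bounds meet at 3, so that is the treewidth.

Treewidth 3.
One such decomposition:
Bags: B1 = {0, 1, 2, 4}  B2 = {1, 2, 3, 4}
Tree: B1–B2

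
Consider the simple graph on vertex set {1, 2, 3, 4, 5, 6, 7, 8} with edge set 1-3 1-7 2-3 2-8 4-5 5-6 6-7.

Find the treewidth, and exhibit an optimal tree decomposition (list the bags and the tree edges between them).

Treewidth 1.
Bags: B1 = {4, 5}  B2 = {5, 6}  B3 = {6, 7}  B4 = {1, 7}  B5 = {1, 3}  B6 = {2, 3}  B7 = {2, 8}
Tree: B1–B2, B2–B3, B3–B4, B4–B5, B5–B6, B6–B7

The largest bag has 2 vertices, giving width 1; this decomposition certifies tw(G) ≤ 1. Any graph with an edge has treewidth ≥ 1, and G has the edge 4–5. Hence tw(G) = 1 exactly.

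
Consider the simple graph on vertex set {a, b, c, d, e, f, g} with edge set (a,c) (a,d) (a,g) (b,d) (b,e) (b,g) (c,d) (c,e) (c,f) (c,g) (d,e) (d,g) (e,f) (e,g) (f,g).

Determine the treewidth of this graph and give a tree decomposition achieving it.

Treewidth 3.
Bags: B1 = {c, d, e, g}  B2 = {a, c, d, g}  B3 = {b, d, e, g}  B4 = {c, e, f, g}
Tree: B1–B2, B1–B3, B1–B4

The largest bag has 4 vertices, giving width 3; this decomposition certifies tw(G) ≤ 3. Conversely, {c, d, e, g} is a clique of size 4, and the vertices of any clique must share a bag in every tree decomposition; so some bag has ≥ 4 vertices and tw(G) ≥ 3. Therefore the treewidth is 3.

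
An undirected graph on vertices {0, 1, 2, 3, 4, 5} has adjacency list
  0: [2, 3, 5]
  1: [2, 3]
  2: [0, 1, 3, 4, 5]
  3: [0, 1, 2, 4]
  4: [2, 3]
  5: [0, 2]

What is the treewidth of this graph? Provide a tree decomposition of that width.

Treewidth 2.
One optimal decomposition is:
Bags: B1 = {0, 2, 5}  B2 = {0, 2, 3}  B3 = {2, 3, 4}  B4 = {1, 2, 3}
Tree: B1–B2, B2–B3, B2–B4

Each bag holds 3 vertices, so the decomposition has width 2, which upper-bounds the treewidth. On the other hand G contains the 3-clique {0, 2, 3}. A clique must lie in a single bag of any decomposition, so no decomposition can have width below 2. Therefore the treewidth is 2.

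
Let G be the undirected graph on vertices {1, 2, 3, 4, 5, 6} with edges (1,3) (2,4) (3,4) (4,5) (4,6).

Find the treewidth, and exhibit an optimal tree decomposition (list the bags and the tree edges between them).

Treewidth 1.
Bags: B1 = {4, 6}  B2 = {4, 5}  B3 = {3, 4}  B4 = {2, 4}  B5 = {1, 3}
Tree: B1–B2, B1–B3, B1–B4, B3–B5

Each bag holds 2 vertices, so the decomposition has width 1, which upper-bounds the treewidth. Any graph with an edge has treewidth ≥ 1, and G has the edge 4–6. The upper and lower bounds meet at 1, so that is the treewidth.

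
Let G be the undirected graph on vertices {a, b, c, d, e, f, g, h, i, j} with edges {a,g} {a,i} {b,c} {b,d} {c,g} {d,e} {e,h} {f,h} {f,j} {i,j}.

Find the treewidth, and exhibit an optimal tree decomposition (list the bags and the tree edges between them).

The largest bag has 3 vertices, giving width 2; this decomposition certifies tw(G) ≤ 2. The edges c–g–a–i–j–f–h–e–d–b–c form a cycle, so G is not a tree and its treewidth is at least 2. The upper and lower bounds meet at 2, so that is the treewidth.

Treewidth 2.
One such decomposition:
Bags: B1 = {a, c, g}  B2 = {a, c, i}  B3 = {c, i, j}  B4 = {c, f, j}  B5 = {c, f, h}  B6 = {c, e, h}  B7 = {c, d, e}  B8 = {b, c, d}
Tree: B1–B2, B2–B3, B3–B4, B4–B5, B5–B6, B6–B7, B7–B8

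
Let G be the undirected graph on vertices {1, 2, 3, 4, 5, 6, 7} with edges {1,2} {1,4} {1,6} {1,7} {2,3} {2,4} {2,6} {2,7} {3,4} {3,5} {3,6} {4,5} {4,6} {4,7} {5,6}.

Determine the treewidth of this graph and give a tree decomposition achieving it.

Every bag has size at most 4, so the width is 4 − 1 = 3 and tw(G) ≤ 3. For the lower bound, the 4 vertices {1, 2, 4, 6} are pairwise adjacent, and any tree decomposition puts a clique entirely inside one bag — forcing width ≥ 3. The upper and lower bounds meet at 3, so that is the treewidth.

Treewidth 3.
One optimal decomposition is:
Bags: B1 = {1, 2, 4, 6}  B2 = {1, 2, 4, 7}  B3 = {2, 3, 4, 6}  B4 = {3, 4, 5, 6}
Tree: B1–B2, B1–B3, B3–B4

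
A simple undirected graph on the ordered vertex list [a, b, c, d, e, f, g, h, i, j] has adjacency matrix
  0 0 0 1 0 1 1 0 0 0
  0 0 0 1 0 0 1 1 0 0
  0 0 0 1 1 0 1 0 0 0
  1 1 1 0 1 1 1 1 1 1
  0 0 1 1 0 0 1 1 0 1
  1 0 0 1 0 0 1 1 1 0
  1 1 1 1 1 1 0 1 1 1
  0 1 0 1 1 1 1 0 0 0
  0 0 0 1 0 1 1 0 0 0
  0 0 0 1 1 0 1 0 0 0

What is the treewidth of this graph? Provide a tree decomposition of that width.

The largest bag has 4 vertices, giving width 3; this decomposition certifies tw(G) ≤ 3. Conversely, {d, f, g, h} is a clique of size 4, and the vertices of any clique must share a bag in every tree decomposition; so some bag has ≥ 4 vertices and tw(G) ≥ 3. The upper and lower bounds meet at 3, so that is the treewidth.

Treewidth 3.
Bags: B1 = {c, d, e, g}  B2 = {d, e, g, h}  B3 = {d, f, g, h}  B4 = {d, e, g, j}  B5 = {a, d, f, g}  B6 = {b, d, g, h}  B7 = {d, f, g, i}
Tree: B1–B2, B2–B3, B2–B4, B3–B5, B2–B6, B5–B7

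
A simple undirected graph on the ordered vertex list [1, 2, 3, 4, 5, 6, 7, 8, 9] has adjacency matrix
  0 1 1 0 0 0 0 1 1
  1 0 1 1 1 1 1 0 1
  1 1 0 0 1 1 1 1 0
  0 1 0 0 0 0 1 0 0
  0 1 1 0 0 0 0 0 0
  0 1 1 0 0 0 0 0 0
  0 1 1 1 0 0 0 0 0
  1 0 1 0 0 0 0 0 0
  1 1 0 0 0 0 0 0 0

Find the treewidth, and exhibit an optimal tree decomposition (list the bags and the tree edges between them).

Every bag has size at most 3, so the width is 3 − 1 = 2 and tw(G) ≤ 2. For the lower bound, the 3 vertices {1, 3, 8} are pairwise adjacent, and any tree decomposition puts a clique entirely inside one bag — forcing width ≥ 2. The upper and lower bounds meet at 2, so that is the treewidth.

Treewidth 2.
One such decomposition:
Bags: B1 = {2, 3, 7}  B2 = {2, 3, 5}  B3 = {2, 3, 6}  B4 = {2, 4, 7}  B5 = {1, 2, 3}  B6 = {1, 2, 9}  B7 = {1, 3, 8}
Tree: B1–B2, B2–B3, B1–B4, B3–B5, B5–B6, B5–B7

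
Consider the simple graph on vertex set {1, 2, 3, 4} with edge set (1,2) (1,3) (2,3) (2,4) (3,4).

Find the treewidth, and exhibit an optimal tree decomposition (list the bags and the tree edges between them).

Every bag has size at most 3, so the width is 3 − 1 = 2 and tw(G) ≤ 2. On the other hand G contains the 3-clique {1, 2, 3}. A clique must lie in a single bag of any decomposition, so no decomposition can have width below 2. Combining the bounds, tw(G) = 2.

Treewidth 2.
One optimal decomposition is:
Bags: B1 = {2, 3, 4}  B2 = {1, 2, 3}
Tree: B1–B2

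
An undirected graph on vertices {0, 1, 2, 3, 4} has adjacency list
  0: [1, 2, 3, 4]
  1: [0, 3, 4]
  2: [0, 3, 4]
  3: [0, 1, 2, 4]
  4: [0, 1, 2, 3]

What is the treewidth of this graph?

A width-3 tree decomposition is:
Bags: B1 = {0, 1, 3, 4}  B2 = {0, 2, 3, 4}
Tree: B1–B2
Every bag has size at most 4, so the width is 4 − 1 = 3 and tw(G) ≤ 3. For the lower bound, the 4 vertices {0, 1, 3, 4} are pairwise adjacent, and any tree decomposition puts a clique entirely inside one bag — forcing width ≥ 3. Combining the bounds, tw(G) = 3.

3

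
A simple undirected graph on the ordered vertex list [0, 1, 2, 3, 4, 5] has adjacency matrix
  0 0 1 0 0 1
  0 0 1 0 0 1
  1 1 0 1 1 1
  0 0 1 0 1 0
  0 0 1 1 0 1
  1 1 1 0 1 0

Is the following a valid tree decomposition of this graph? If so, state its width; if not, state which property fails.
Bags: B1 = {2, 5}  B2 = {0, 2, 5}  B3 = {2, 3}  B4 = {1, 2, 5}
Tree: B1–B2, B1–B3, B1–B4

A tree decomposition must satisfy three properties: every vertex lies in some bag; for every edge, both endpoints lie together in some bag; and for every vertex, the bags containing it form a connected subtree. Here vertex 4 appears in no bag, so the decomposition is invalid.

No — vertex 4 appears in no bag.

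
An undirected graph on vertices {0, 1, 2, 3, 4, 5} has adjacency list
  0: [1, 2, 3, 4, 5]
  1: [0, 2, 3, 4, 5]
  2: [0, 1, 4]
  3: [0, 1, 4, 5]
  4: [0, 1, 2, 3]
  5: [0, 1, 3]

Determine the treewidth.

A width-3 tree decomposition is:
Bags: B1 = {0, 1, 3, 4}  B2 = {0, 1, 2, 4}  B3 = {0, 1, 3, 5}
Tree: B1–B2, B1–B3
Every bag has size at most 4, so the width is 4 − 1 = 3 and tw(G) ≤ 3. For the lower bound, the 4 vertices {0, 1, 2, 4} are pairwise adjacent, and any tree decomposition puts a clique entirely inside one bag — forcing width ≥ 3. Therefore the treewidth is 3.

3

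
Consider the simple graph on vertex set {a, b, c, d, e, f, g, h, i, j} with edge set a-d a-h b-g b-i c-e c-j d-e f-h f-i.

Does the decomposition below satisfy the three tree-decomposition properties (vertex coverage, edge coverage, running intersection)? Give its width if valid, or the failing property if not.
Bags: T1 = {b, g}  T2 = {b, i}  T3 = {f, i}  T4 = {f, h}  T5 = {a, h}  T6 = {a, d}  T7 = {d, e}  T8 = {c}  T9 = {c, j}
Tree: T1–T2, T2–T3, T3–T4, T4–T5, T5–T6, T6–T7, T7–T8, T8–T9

A tree decomposition must satisfy three properties: every vertex lies in some bag; for every edge, both endpoints lie together in some bag; and for every vertex, the bags containing it form a connected subtree. Here edge (e,c) lies in no bag, so the decomposition is invalid.

No — edge (e,c) lies in no bag.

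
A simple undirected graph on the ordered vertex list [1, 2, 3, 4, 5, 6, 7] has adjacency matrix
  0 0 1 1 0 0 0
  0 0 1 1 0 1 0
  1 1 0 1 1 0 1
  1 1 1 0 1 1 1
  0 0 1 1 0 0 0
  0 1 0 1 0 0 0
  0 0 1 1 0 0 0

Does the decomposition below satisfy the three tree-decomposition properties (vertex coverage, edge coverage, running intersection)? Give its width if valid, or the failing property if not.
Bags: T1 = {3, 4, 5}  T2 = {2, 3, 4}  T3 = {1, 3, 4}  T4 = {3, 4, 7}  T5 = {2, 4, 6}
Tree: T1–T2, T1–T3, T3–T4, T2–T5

Checking the three conditions: (i) the bags cover all of {1, 2, 3, 4, 5, 6, 7}; (ii) for each edge, some bag contains both endpoints; (iii) the bags containing any fixed vertex form a subtree. All hold, so the decomposition is valid with width 3 − 1 = 2.

Yes; width 2.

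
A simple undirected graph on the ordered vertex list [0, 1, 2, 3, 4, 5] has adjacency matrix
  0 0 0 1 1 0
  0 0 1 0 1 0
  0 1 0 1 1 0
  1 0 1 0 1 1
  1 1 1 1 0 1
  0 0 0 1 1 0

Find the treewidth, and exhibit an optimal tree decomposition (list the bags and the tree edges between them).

Treewidth 2.
One optimal decomposition is:
Bags: B1 = {0, 3, 4}  B2 = {2, 3, 4}  B3 = {1, 2, 4}  B4 = {3, 4, 5}
Tree: B1–B2, B2–B3, B1–B4

Every bag has size at most 3, so the width is 3 − 1 = 2 and tw(G) ≤ 2. For the lower bound, the 3 vertices {1, 2, 4} are pairwise adjacent, and any tree decomposition puts a clique entirely inside one bag — forcing width ≥ 2. Combining the bounds, tw(G) = 2.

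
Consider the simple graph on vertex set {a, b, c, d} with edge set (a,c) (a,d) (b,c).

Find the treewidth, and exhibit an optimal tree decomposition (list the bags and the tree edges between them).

Treewidth 1.
One such decomposition:
Bags: B1 = {a, d}  B2 = {a, c}  B3 = {b, c}
Tree: B1–B2, B2–B3

Each bag holds 2 vertices, so the decomposition has width 1, which upper-bounds the treewidth. G has an edge, so its treewidth is at least 1. Therefore the treewidth is 1.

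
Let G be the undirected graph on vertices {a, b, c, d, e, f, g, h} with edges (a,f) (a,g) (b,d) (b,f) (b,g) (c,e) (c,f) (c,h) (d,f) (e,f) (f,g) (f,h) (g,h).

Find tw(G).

A width-2 tree decomposition is:
Bags: B1 = {c, f, h}  B2 = {f, g, h}  B3 = {b, f, g}  B4 = {c, e, f}  B5 = {b, d, f}  B6 = {a, f, g}
Tree: B1–B2, B2–B3, B1–B4, B3–B5, B2–B6
Each bag holds 3 vertices, so the decomposition has width 2, which upper-bounds the treewidth. For the lower bound, the 3 vertices {b, d, f} are pairwise adjacent, and any tree decomposition puts a clique entirely inside one bag — forcing width ≥ 2. Therefore the treewidth is 2.

2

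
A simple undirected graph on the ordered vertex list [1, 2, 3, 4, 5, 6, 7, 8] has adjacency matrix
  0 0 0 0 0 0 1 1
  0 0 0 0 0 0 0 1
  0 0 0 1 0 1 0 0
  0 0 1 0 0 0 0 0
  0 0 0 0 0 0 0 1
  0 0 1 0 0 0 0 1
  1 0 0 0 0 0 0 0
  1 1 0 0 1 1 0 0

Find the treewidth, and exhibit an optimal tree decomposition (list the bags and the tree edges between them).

Treewidth 1.
One such decomposition:
Bags: B1 = {3, 6}  B2 = {6, 8}  B3 = {1, 8}  B4 = {2, 8}  B5 = {5, 8}  B6 = {1, 7}  B7 = {3, 4}
Tree: B1–B2, B2–B3, B2–B4, B3–B5, B3–B6, B1–B7

Each bag holds 2 vertices, so the decomposition has width 1, which upper-bounds the treewidth. Any graph with an edge has treewidth ≥ 1, and G has the edge 3–6. Therefore the treewidth is 1.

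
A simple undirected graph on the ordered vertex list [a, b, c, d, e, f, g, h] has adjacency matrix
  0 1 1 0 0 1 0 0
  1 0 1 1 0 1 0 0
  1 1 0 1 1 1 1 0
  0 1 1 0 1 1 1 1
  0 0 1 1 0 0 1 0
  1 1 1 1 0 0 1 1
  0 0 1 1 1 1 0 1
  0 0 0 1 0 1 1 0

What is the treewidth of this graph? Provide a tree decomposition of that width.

Each bag holds 4 vertices, so the decomposition has width 3, which upper-bounds the treewidth. On the other hand G contains the 4-clique {c, d, e, g}. A clique must lie in a single bag of any decomposition, so no decomposition can have width below 3. The upper and lower bounds meet at 3, so that is the treewidth.

Treewidth 3.
Bags: B1 = {c, d, f, g}  B2 = {c, d, e, g}  B3 = {b, c, d, f}  B4 = {d, f, g, h}  B5 = {a, b, c, f}
Tree: B1–B2, B1–B3, B1–B4, B3–B5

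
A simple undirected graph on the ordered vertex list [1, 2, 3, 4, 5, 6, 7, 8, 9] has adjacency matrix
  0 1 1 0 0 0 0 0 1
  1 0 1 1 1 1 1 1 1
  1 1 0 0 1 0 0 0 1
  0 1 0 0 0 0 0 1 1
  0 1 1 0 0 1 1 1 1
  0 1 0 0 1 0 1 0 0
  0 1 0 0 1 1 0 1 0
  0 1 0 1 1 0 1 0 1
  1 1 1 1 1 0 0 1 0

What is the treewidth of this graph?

A width-3 tree decomposition is:
Bags: B1 = {2, 5, 7, 8}  B2 = {2, 5, 8, 9}  B3 = {2, 3, 5, 9}  B4 = {1, 2, 3, 9}  B5 = {2, 5, 6, 7}  B6 = {2, 4, 8, 9}
Tree: B1–B2, B2–B3, B3–B4, B1–B5, B2–B6
Every bag has size at most 4, so the width is 4 − 1 = 3 and tw(G) ≤ 3. On the other hand G contains the 4-clique {1, 2, 3, 9}. A clique must lie in a single bag of any decomposition, so no decomposition can have width below 3. The upper and lower bounds meet at 3, so that is the treewidth.

3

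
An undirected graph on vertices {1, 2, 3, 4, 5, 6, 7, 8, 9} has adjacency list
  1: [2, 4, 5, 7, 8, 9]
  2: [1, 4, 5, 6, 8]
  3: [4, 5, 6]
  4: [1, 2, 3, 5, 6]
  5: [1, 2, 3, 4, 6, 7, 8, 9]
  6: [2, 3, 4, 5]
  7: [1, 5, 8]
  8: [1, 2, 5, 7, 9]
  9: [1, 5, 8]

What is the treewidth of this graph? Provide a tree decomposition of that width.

Treewidth 3.
One such decomposition:
Bags: B1 = {2, 4, 5, 6}  B2 = {3, 4, 5, 6}  B3 = {1, 2, 4, 5}  B4 = {1, 2, 5, 8}  B5 = {1, 5, 7, 8}  B6 = {1, 5, 8, 9}
Tree: B1–B2, B1–B3, B3–B4, B4–B5, B4–B6

Each bag holds 4 vertices, so the decomposition has width 3, which upper-bounds the treewidth. Conversely, {1, 5, 8, 9} is a clique of size 4, and the vertices of any clique must share a bag in every tree decomposition; so some bag has ≥ 4 vertices and tw(G) ≥ 3. Therefore the treewidth is 3.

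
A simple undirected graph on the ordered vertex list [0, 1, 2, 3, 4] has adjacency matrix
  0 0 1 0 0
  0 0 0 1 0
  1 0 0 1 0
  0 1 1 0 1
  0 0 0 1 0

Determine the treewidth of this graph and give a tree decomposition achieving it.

Treewidth 1.
Bags: B1 = {0, 2}  B2 = {2, 3}  B3 = {3, 4}  B4 = {1, 3}
Tree: B1–B2, B2–B3, B2–B4

Every bag has size at most 2, so the width is 2 − 1 = 1 and tw(G) ≤ 1. Any graph with an edge has treewidth ≥ 1, and G has the edge 0–2. Hence tw(G) = 1 exactly.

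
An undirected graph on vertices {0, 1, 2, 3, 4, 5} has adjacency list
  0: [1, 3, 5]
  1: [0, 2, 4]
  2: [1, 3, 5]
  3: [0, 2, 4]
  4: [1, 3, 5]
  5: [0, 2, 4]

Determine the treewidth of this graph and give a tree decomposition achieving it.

Each bag holds 4 vertices, so the decomposition has width 3, which upper-bounds the treewidth. For the lower bound: the 4 vertex sets {4,5}, {2,3}, {1}, {0} are disjoint, each induces a connected subgraph, and every pair is joined by at least one edge of G. Contracting each set to a single vertex therefore yields K_{4} as a minor, and since treewidth is minor-monotone, tw(G) ≥ tw(K_{4}) = 3. Hence tw(G) = 3 exactly.

Treewidth 3.
One optimal decomposition is:
Bags: B1 = {1, 3, 4, 5}  B2 = {1, 2, 3, 5}  B3 = {0, 1, 3, 5}
Tree: B1–B2, B2–B3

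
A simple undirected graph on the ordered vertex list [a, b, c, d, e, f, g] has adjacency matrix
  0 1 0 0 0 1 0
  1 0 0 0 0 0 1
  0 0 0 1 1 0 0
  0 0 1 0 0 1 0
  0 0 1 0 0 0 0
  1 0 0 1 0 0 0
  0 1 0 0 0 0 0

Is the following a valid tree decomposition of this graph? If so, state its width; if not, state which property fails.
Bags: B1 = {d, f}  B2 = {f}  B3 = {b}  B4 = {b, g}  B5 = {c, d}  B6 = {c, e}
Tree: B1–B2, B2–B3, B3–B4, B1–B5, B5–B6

No — vertex a appears in no bag.

A tree decomposition must satisfy three properties: every vertex lies in some bag; for every edge, both endpoints lie together in some bag; and for every vertex, the bags containing it form a connected subtree. Here vertex a appears in no bag, so the decomposition is invalid.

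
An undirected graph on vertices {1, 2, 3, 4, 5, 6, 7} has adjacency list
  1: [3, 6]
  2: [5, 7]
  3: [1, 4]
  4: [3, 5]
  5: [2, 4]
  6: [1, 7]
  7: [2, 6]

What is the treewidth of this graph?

A width-2 tree decomposition is:
Bags: B1 = {2, 4, 5}  B2 = {2, 4, 7}  B3 = {4, 6, 7}  B4 = {1, 4, 6}  B5 = {1, 3, 4}
Tree: B1–B2, B2–B3, B3–B4, B4–B5
Each bag holds 3 vertices, so the decomposition has width 2, which upper-bounds the treewidth. For the lower bound, G contains the cycle 4–5–2–7–6–1–3–4, so G is not a forest; only forests have treewidth ≤ 1, hence tw(G) ≥ 2. Hence tw(G) = 2 exactly.

2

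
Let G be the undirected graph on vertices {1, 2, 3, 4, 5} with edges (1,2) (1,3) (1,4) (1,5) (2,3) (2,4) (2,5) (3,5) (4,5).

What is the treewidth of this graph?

A width-3 tree decomposition is:
Bags: B1 = {1, 2, 4, 5}  B2 = {1, 2, 3, 5}
Tree: B1–B2
Every bag has size at most 4, so the width is 4 − 1 = 3 and tw(G) ≤ 3. Conversely, {1, 2, 3, 5} is a clique of size 4, and the vertices of any clique must share a bag in every tree decomposition; so some bag has ≥ 4 vertices and tw(G) ≥ 3. The upper and lower bounds meet at 3, so that is the treewidth.

3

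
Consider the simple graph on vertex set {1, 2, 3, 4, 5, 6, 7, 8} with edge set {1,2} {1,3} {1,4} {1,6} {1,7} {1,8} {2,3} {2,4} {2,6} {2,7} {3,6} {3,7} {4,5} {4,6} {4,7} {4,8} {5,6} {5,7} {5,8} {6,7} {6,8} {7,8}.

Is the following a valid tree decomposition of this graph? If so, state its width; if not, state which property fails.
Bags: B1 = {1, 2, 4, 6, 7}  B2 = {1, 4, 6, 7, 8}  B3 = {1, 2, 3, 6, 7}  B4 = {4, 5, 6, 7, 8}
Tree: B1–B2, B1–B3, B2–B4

Yes; width 4.

Every vertex of G appears in some bag (union = {1, 2, 3, 4, 5, 6, 7, 8}); every edge is covered by a bag; and for each vertex v the set of bags containing v is connected in the bag tree. The decomposition is therefore valid. The largest bag has 5 vertices, so the width is 4.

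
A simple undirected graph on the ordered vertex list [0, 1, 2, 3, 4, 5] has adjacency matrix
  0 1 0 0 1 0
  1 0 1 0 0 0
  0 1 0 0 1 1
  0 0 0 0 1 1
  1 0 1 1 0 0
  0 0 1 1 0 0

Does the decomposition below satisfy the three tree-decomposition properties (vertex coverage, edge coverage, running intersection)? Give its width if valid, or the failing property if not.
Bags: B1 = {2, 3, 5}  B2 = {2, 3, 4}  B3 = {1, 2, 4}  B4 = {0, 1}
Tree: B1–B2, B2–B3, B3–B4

No — edge (4,0) lies in no bag.

A tree decomposition must satisfy three properties: every vertex lies in some bag; for every edge, both endpoints lie together in some bag; and for every vertex, the bags containing it form a connected subtree. Here edge (4,0) lies in no bag, so the decomposition is invalid.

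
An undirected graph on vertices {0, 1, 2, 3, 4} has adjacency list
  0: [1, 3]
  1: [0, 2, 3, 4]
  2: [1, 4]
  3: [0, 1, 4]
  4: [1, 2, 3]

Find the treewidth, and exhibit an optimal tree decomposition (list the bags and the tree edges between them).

Every bag has size at most 3, so the width is 3 − 1 = 2 and tw(G) ≤ 2. Conversely, {1, 2, 4} is a clique of size 3, and the vertices of any clique must share a bag in every tree decomposition; so some bag has ≥ 3 vertices and tw(G) ≥ 2. The upper and lower bounds meet at 2, so that is the treewidth.

Treewidth 2.
One such decomposition:
Bags: B1 = {1, 2, 4}  B2 = {1, 3, 4}  B3 = {0, 1, 3}
Tree: B1–B2, B2–B3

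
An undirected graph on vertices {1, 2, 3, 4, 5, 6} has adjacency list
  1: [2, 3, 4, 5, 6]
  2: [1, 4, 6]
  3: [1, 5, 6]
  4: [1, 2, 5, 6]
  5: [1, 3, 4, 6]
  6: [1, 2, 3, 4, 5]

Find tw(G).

A width-3 tree decomposition is:
Bags: B1 = {1, 4, 5, 6}  B2 = {1, 3, 5, 6}  B3 = {1, 2, 4, 6}
Tree: B1–B2, B1–B3
Each bag holds 4 vertices, so the decomposition has width 3, which upper-bounds the treewidth. Conversely, {1, 3, 5, 6} is a clique of size 4, and the vertices of any clique must share a bag in every tree decomposition; so some bag has ≥ 4 vertices and tw(G) ≥ 3. Therefore the treewidth is 3.

3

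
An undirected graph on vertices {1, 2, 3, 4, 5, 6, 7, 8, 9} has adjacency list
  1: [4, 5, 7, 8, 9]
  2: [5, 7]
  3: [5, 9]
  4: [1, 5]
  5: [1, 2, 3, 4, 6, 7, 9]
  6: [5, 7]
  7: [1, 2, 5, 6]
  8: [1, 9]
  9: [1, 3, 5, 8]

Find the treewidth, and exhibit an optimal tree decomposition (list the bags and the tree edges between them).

Treewidth 2.
One such decomposition:
Bags: B1 = {5, 6, 7}  B2 = {1, 5, 7}  B3 = {1, 5, 9}  B4 = {1, 4, 5}  B5 = {3, 5, 9}  B6 = {1, 8, 9}  B7 = {2, 5, 7}
Tree: B1–B2, B2–B3, B2–B4, B3–B5, B3–B6, B2–B7

Every bag has size at most 3, so the width is 3 − 1 = 2 and tw(G) ≤ 2. For the lower bound, the 3 vertices {1, 8, 9} are pairwise adjacent, and any tree decomposition puts a clique entirely inside one bag — forcing width ≥ 2. Therefore the treewidth is 2.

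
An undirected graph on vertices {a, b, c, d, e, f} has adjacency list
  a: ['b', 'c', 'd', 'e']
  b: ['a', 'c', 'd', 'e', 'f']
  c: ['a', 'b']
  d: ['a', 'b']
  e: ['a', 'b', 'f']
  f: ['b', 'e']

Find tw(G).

A width-2 tree decomposition is:
Bags: B1 = {a, b, e}  B2 = {a, b, d}  B3 = {b, e, f}  B4 = {a, b, c}
Tree: B1–B2, B1–B3, B1–B4
The largest bag has 3 vertices, giving width 2; this decomposition certifies tw(G) ≤ 2. On the other hand G contains the 3-clique {a, b, d}. A clique must lie in a single bag of any decomposition, so no decomposition can have width below 2. Therefore the treewidth is 2.

2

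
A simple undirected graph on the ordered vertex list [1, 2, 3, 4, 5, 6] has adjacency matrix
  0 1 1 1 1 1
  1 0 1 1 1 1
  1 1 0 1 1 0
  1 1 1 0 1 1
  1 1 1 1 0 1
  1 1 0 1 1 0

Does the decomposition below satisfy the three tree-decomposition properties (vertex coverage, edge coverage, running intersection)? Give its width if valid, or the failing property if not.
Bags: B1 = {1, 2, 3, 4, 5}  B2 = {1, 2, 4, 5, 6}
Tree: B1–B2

Vertex coverage: the bags together contain {1, 2, 3, 4, 5, 6}, the full vertex set. Edge coverage: each edge of G has both endpoints in at least one bag. Running intersection: for every vertex, the bags containing it form a connected subtree. All three properties hold, so this is a valid tree decomposition of width max|bag| − 1 = 4, and hence tw(G) ≤ 4.

Yes; width 4.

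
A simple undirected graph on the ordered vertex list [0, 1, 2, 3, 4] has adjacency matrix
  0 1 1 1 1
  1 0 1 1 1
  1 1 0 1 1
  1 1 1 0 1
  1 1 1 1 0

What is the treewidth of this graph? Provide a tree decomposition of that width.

Treewidth 4.
One optimal decomposition is:
Bags: B1 = {0, 1, 2, 3, 4}
Tree: (single bag)

A single bag containing all 5 vertices is trivially a valid decomposition of width 4. On the other hand G contains the 5-clique {0, 1, 2, 3, 4}. A clique must lie in a single bag of any decomposition, so no decomposition can have width below 4. Combining the bounds, tw(G) = 4.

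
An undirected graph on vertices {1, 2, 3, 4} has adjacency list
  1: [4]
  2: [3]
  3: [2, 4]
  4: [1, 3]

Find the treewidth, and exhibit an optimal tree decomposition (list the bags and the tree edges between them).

Treewidth 1.
Bags: B1 = {3, 4}  B2 = {1, 4}  B3 = {2, 3}
Tree: B1–B2, B1–B3

Each bag holds 2 vertices, so the decomposition has width 1, which upper-bounds the treewidth. G has an edge, so its treewidth is at least 1. The upper and lower bounds meet at 1, so that is the treewidth.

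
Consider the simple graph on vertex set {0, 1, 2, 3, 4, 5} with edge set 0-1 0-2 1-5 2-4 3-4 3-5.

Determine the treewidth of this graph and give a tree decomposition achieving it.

Treewidth 2.
One such decomposition:
Bags: B1 = {0, 1, 5}  B2 = {0, 2, 5}  B3 = {2, 4, 5}  B4 = {3, 4, 5}
Tree: B1–B2, B2–B3, B3–B4

Every bag has size at most 3, so the width is 3 − 1 = 2 and tw(G) ≤ 2. For the lower bound, G contains the cycle 5–1–0–2–4–3–5, so G is not a forest; only forests have treewidth ≤ 1, hence tw(G) ≥ 2. Hence tw(G) = 2 exactly.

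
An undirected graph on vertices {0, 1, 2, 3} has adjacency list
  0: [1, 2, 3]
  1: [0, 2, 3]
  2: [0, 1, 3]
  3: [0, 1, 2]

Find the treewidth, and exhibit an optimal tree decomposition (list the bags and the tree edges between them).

Treewidth 3.
One such decomposition:
Bags: B1 = {0, 1, 2, 3}
Tree: (single bag)

A single bag containing all 4 vertices is trivially a valid decomposition of width 3. On the other hand G contains the 4-clique {0, 1, 2, 3}. A clique must lie in a single bag of any decomposition, so no decomposition can have width below 3. The upper and lower bounds meet at 3, so that is the treewidth.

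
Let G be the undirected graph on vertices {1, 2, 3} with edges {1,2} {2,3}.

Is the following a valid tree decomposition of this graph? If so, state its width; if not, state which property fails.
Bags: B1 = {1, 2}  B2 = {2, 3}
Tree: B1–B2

Checking the three conditions: (i) the bags cover all of {1, 2, 3}; (ii) for each edge, some bag contains both endpoints; (iii) the bags containing any fixed vertex form a subtree. All hold, so the decomposition is valid with width 2 − 1 = 1.

Yes; width 1.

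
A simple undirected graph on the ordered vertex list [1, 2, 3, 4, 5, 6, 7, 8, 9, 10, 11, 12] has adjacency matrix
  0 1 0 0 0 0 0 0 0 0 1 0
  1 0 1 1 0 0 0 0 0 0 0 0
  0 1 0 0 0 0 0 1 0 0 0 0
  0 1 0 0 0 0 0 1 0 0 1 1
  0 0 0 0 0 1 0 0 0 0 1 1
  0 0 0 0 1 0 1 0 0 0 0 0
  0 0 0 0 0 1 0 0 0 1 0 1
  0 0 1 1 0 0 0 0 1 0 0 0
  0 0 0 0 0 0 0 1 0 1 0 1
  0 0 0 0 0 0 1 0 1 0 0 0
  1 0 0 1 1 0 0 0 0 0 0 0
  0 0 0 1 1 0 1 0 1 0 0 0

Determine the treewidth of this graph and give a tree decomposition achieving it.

Treewidth 3.
One optimal decomposition is:
Bags: B1 = {6, 7, 9, 10}  B2 = {6, 7, 9, 12}  B3 = {5, 6, 9, 12}  B4 = {5, 8, 9, 12}  B5 = {4, 5, 8, 12}  B6 = {4, 5, 8, 11}  B7 = {3, 4, 8, 11}  B8 = {2, 3, 4, 11}  B9 = {1, 2, 3, 11}
Tree: B1–B2, B2–B3, B3–B4, B4–B5, B5–B6, B6–B7, B7–B8, B8–B9

Each bag holds 4 vertices, so the decomposition has width 3, which upper-bounds the treewidth. For the lower bound: the 4 vertex sets {6,7,10}, {9}, {12}, {4,5,8,11} are disjoint, each induces a connected subgraph, and every pair is joined by at least one edge of G. Contracting each set to a single vertex therefore yields K_{4} as a minor, and since treewidth is minor-monotone, tw(G) ≥ tw(K_{4}) = 3. Hence tw(G) = 3 exactly.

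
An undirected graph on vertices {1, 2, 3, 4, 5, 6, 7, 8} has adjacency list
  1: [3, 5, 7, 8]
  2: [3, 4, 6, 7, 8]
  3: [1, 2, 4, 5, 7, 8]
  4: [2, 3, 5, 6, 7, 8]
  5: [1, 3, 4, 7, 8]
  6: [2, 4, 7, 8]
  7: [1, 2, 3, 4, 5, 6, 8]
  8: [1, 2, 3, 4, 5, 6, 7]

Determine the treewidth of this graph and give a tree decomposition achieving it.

The largest bag has 5 vertices, giving width 4; this decomposition certifies tw(G) ≤ 4. For the lower bound, the 5 vertices {1, 3, 5, 7, 8} are pairwise adjacent, and any tree decomposition puts a clique entirely inside one bag — forcing width ≥ 4. Therefore the treewidth is 4.

Treewidth 4.
Bags: B1 = {3, 4, 5, 7, 8}  B2 = {2, 3, 4, 7, 8}  B3 = {2, 4, 6, 7, 8}  B4 = {1, 3, 5, 7, 8}
Tree: B1–B2, B2–B3, B1–B4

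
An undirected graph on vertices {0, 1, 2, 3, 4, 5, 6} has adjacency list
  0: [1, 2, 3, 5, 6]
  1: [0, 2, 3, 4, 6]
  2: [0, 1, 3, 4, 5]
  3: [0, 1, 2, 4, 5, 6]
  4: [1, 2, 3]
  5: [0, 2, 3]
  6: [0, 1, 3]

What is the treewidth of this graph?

3

A width-3 tree decomposition is:
Bags: B1 = {1, 2, 3, 4}  B2 = {0, 1, 2, 3}  B3 = {0, 2, 3, 5}  B4 = {0, 1, 3, 6}
Tree: B1–B2, B2–B3, B2–B4
The largest bag has 4 vertices, giving width 3; this decomposition certifies tw(G) ≤ 3. For the lower bound, the 4 vertices {0, 1, 2, 3} are pairwise adjacent, and any tree decomposition puts a clique entirely inside one bag — forcing width ≥ 3. Combining the bounds, tw(G) = 3.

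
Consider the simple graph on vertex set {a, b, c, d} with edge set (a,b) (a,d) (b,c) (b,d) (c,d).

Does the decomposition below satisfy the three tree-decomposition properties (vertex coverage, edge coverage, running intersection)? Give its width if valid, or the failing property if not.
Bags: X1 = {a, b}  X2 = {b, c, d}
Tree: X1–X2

A tree decomposition must satisfy three properties: every vertex lies in some bag; for every edge, both endpoints lie together in some bag; and for every vertex, the bags containing it form a connected subtree. Here edge (d,a) lies in no bag, so the decomposition is invalid.

No — edge (d,a) lies in no bag.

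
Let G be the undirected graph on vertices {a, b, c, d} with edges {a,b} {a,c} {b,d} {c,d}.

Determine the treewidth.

A width-2 tree decomposition is:
Bags: B1 = {a, c, d}  B2 = {a, b, d}
Tree: B1–B2
Each bag holds 3 vertices, so the decomposition has width 2, which upper-bounds the treewidth. The edges d–c–a–b–d form a cycle, so G is not a tree and its treewidth is at least 2. Therefore the treewidth is 2.

2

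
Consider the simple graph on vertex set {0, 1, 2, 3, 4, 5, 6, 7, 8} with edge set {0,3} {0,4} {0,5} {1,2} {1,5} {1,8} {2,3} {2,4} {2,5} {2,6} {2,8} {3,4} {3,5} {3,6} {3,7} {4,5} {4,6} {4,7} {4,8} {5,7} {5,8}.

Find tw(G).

3

A width-3 tree decomposition is:
Bags: B1 = {3, 4, 5, 7}  B2 = {2, 3, 4, 5}  B3 = {0, 3, 4, 5}  B4 = {2, 3, 4, 6}  B5 = {2, 4, 5, 8}  B6 = {1, 2, 5, 8}
Tree: B1–B2, B1–B3, B2–B4, B2–B5, B5–B6
Every bag has size at most 4, so the width is 4 − 1 = 3 and tw(G) ≤ 3. For the lower bound, the 4 vertices {1, 2, 5, 8} are pairwise adjacent, and any tree decomposition puts a clique entirely inside one bag — forcing width ≥ 3. Therefore the treewidth is 3.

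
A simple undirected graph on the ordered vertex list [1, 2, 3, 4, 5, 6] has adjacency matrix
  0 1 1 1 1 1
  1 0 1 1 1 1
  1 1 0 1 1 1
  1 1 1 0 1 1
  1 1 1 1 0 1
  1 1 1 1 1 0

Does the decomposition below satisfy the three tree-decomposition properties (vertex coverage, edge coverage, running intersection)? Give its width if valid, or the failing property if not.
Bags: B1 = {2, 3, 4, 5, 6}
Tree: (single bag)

A tree decomposition must satisfy three properties: every vertex lies in some bag; for every edge, both endpoints lie together in some bag; and for every vertex, the bags containing it form a connected subtree. Here vertex 1 appears in no bag, so the decomposition is invalid.

No — vertex 1 appears in no bag.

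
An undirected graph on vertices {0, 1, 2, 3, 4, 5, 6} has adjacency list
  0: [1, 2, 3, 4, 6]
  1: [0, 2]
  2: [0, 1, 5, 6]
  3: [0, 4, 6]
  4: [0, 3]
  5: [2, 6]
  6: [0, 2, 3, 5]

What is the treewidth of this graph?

A width-2 tree decomposition is:
Bags: B1 = {0, 2, 6}  B2 = {2, 5, 6}  B3 = {0, 3, 6}  B4 = {0, 3, 4}  B5 = {0, 1, 2}
Tree: B1–B2, B1–B3, B3–B4, B1–B5
Every bag has size at most 3, so the width is 3 − 1 = 2 and tw(G) ≤ 2. For the lower bound, the 3 vertices {0, 1, 2} are pairwise adjacent, and any tree decomposition puts a clique entirely inside one bag — forcing width ≥ 2. Hence tw(G) = 2 exactly.

2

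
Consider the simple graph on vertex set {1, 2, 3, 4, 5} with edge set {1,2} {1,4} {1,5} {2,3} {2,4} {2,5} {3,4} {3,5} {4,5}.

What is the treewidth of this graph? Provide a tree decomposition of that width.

Treewidth 3.
One optimal decomposition is:
Bags: B1 = {1, 2, 4, 5}  B2 = {2, 3, 4, 5}
Tree: B1–B2

Every bag has size at most 4, so the width is 4 − 1 = 3 and tw(G) ≤ 3. For the lower bound, the 4 vertices {1, 2, 4, 5} are pairwise adjacent, and any tree decomposition puts a clique entirely inside one bag — forcing width ≥ 3. Therefore the treewidth is 3.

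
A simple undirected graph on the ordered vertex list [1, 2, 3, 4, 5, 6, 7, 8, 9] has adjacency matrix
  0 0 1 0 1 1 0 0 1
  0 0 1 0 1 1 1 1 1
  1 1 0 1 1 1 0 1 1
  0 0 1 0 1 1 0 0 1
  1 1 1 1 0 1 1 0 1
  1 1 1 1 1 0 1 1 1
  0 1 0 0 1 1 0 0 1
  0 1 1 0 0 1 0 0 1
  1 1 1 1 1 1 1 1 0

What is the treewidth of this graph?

4

A width-4 tree decomposition is:
Bags: B1 = {2, 3, 5, 6, 9}  B2 = {2, 5, 6, 7, 9}  B3 = {2, 3, 6, 8, 9}  B4 = {1, 3, 5, 6, 9}  B5 = {3, 4, 5, 6, 9}
Tree: B1–B2, B1–B3, B1–B4, B4–B5
The largest bag has 5 vertices, giving width 4; this decomposition certifies tw(G) ≤ 4. For the lower bound, the 5 vertices {2, 3, 6, 8, 9} are pairwise adjacent, and any tree decomposition puts a clique entirely inside one bag — forcing width ≥ 4. The upper and lower bounds meet at 4, so that is the treewidth.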